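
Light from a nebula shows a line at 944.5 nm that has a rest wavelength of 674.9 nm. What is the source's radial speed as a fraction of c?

λ'/λ₀ = 1.3995 > 1 (redshift), so the source is receding.
λ'/λ₀ = √((1 + β)/(1 − β)) for a receding source ⇒ β = (r² − 1)/(r² + 1) with r = λ'/λ₀.
β = (1.9585 − 1)/(1.9585 + 1) ≈ 0.324.

0.324c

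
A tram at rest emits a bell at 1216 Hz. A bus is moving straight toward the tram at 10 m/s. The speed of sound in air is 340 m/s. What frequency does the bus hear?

Only the observer moves, toward the source, so f' = f · (v + v_o)/v.
f' = 1216 × (340 + 10)/340 = 1216 × 350/340 ≈ 1252 Hz.

1252 Hz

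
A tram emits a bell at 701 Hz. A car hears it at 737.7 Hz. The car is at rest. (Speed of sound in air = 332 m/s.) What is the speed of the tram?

16.5 m/s

f' > f, so the tram is approaching.
f' = f · v/(v − v_s) ⇒ v_s = v · |1 − f/f'|.
v_s = 332 × |1 − 701/737.7| = 332 × 0.04975 ≈ 16.5 m/s.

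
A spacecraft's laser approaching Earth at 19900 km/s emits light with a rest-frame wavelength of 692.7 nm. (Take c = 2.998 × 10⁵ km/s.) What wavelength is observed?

648.1 nm

β = v/c = 19900/299800 = 0.0664.
Relativistic Doppler for wavelength: λ' = λ₀ · √((1 − β)/(1 + β)).
λ' = 692.7 × √(0.9336/1.0664) = 692.7 × 0.93569 ≈ 648.1 nm.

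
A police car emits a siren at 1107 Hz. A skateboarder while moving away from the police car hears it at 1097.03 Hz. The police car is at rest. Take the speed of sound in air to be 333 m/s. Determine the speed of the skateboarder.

f' = f · (v − v_o)/v ⇒ v_o = v · |f'/f − 1|.
v_o = 333 × |1097.03/1107 − 1| = 333 × 0.009006 ≈ 3.00 m/s.

3.00 m/s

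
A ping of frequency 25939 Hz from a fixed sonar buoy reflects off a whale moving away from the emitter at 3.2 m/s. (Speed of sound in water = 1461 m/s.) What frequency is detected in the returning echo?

The whale first receives the wave as a moving observer: f₁ = f₀ · (v − u)/v = 25939 × (1461 − 3.2)/1461 ≈ 25882 Hz.
On reflection it acts as a source moving away from the stationary detector: f₂ = f₁ · v/(v + u) = 25882 × 1461/1464.2 ≈ 25826 Hz.
Equivalently f₂ = f₀ · (v − u)/(v + u).

25826 Hz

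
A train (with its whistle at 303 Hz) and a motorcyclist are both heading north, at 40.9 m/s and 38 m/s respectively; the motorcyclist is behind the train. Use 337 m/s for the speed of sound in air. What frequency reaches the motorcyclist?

301 Hz

The motorcyclist is behind, so the train is moving away from it while the motorcyclist is moving toward the train.
Both move, so f' = f · (v + v_o)/(v + v_s).
f' = 303 × (337 + 38)/(337 + 40.9) = 303 × 375/377.9 ≈ 301 Hz.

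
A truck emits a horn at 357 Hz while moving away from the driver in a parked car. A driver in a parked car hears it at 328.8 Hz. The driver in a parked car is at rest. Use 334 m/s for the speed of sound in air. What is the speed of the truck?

f' = f · v/(v + v_s) ⇒ v_s = v · |1 − f/f'|.
v_s = 334 × |1 − 357/328.8| = 334 × 0.08577 ≈ 29 m/s.

29 m/s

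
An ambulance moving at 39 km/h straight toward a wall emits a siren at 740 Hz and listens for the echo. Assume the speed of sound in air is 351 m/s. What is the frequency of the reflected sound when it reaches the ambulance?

787 Hz

39 km/h = 10.83 m/s.
The wall receives the sound from a moving source: f₁ = f₀ · v/(v − v_e) = 740 × 351/340.17 ≈ 764 Hz.
On the return leg the ambulance is a moving observer: f₂ = f₁ · (v + v_e)/v = 764 × 361.83/351 ≈ 787 Hz.
Equivalently f₂ = f₀ · (v + v_e)/(v − v_e).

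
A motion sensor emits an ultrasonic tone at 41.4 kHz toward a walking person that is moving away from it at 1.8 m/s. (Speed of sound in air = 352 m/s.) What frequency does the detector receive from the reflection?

41.0 kHz

At the walking person (a moving observer), f₁ = f₀ · (v − u)/v = 41.4 × 350.2/352 ≈ 41.2 kHz.
On reflection it acts as a source moving away from the stationary detector: f₂ = f₁ · v/(v + u) = 41.2 × 352/353.8 ≈ 41.0 kHz.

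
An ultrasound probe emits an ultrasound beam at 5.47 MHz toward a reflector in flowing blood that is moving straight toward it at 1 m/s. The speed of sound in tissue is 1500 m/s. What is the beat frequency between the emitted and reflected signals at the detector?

7298 Hz

At the reflector in flowing blood (a moving observer), f₁ = f₀ · (v + u)/v = 5.47 × 1501/1500 ≈ 5.47365 MHz.
On reflection it acts as a source moving toward the stationary detector: f₂ = f₁ · v/(v − u) = 5.47365 × 1500/1499 ≈ 5.47730 MHz.
Beat frequency (with f₀ = 5470000 Hz): |f₂ − f₀| = 2u·f₀/(v − u) = 2 × 1 × 5470000/1499 ≈ 7298 Hz.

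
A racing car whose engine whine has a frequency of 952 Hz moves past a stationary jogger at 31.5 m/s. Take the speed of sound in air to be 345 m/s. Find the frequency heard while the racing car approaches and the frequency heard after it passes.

Approaching: f₁ = f · v/(v − v_s) = 952 × 345/313.5 ≈ 1048 Hz.
Receding: f₂ = f · v/(v + v_s) = 952 × 345/376.5 ≈ 872 Hz.

1048 Hz approaching; 872 Hz receding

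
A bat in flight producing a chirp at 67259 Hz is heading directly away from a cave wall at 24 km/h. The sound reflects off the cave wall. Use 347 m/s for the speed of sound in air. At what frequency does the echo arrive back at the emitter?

24 km/h = 6.667 m/s.
The cave wall receives the sound from a moving source: f₁ = f₀ · v/(v + v_e) = 67259 × 347/353.67 ≈ 65991 Hz.
On the return leg the bat in flight is a moving observer: f₂ = f₁ · (v − v_e)/v = 65991 × 340.33/347 ≈ 64723 Hz.
Equivalently f₂ = f₀ · (v − v_e)/(v + v_e).

64723 Hz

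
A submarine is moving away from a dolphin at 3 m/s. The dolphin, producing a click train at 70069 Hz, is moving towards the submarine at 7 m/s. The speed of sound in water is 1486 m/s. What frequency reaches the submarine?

Both move, so f' = f · (v − v_o)/(v − v_s).
f' = 70069 × (1486 − 3)/(1486 − 7) = 70069 × 1483/1479 ≈ 70259 Hz.

70259 Hz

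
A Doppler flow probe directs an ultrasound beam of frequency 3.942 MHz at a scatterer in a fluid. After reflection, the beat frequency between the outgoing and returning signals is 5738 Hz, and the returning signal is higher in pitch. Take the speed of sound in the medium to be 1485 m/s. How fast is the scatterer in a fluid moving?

1.08 m/s

Double Doppler shift off a moving reflector: f₂ = f₀ · (v + u)/(v − u) (u > 0 toward emitter).
Returning signal is higher, so f₂ = f₀ + Δf = 3942000 + 5738 = 3947738 Hz.
Rearranging, u = v · (f₂ − f₀)/(f₂ + f₀) = 1485 × 5738/7889738 ≈ 1.08 m/s.
So the scatterer in a fluid is moving at 1.08 m/s toward the emitter.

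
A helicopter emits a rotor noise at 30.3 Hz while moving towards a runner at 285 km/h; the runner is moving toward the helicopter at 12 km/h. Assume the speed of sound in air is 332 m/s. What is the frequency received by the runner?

40.2 Hz

285 km/h = 79.17 m/s; 12 km/h = 3.333 m/s.
With source approaching and observer approaching, f' = f · (v + v_o)/(v − v_s).
f' = 30.3 × (332 + 3.333)/(332 − 79.17) = 30.3 × 335.33/252.83 ≈ 40.2 Hz.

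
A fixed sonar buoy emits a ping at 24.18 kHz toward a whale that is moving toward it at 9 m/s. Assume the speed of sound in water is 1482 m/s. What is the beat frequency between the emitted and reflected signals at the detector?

The whale first receives the wave as a moving observer: f₁ = f₀ · (v + u)/v = 24.18 × (1482 + 9)/1482 ≈ 24.327 kHz.
The reflection then acts as a moving source: f₂ = f₁ · v/(v − u) ≈ 24.475 kHz.
Beat frequency (with f₀ = 24180 Hz): |f₂ − f₀| = 2u·f₀/(v − u) = 2 × 9 × 24180/1473 ≈ 295 Hz.

295 Hz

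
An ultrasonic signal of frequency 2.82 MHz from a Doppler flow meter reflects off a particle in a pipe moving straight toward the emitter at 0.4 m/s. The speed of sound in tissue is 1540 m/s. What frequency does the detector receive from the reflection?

The particle in a pipe first receives the wave as a moving observer: f₁ = f₀ · (v + u)/v = 2.82 × (1540 + 0.4)/1540 ≈ 2.821 MHz.
On reflection it acts as a source moving toward the stationary detector: f₂ = f₁ · v/(v − u) = 2.821 × 1540/1539.6 ≈ 2.821 MHz.
Equivalently f₂ = f₀ · (v + u)/(v − u).

2.821 MHz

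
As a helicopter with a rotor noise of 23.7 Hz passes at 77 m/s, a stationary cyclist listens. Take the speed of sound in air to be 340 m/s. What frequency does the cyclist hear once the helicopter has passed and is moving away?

Receding: f₂ = f · v/(v + v_s) = 23.7 × 340/417 ≈ 19.3 Hz.

19.3 Hz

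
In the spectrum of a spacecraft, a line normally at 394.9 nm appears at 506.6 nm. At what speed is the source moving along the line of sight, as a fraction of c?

λ'/λ₀ = 1.2829 > 1 (redshift), so the source is receding.
λ'/λ₀ = √((1 + β)/(1 − β)) for a receding source ⇒ β = (r² − 1)/(r² + 1) with r = λ'/λ₀.
β = (1.6457 − 1)/(1.6457 + 1) ≈ 0.244.

0.244c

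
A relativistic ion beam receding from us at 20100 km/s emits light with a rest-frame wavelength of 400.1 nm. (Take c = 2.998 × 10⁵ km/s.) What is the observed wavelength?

β = v/c = 20100/299800 = 0.0670.
Relativistic Doppler for wavelength: λ' = λ₀ · √((1 + β)/(1 − β)).
λ' = 400.1 × √(1.0670/0.9330) = 400.1 × 1.06945 ≈ 427.9 nm.

427.9 nm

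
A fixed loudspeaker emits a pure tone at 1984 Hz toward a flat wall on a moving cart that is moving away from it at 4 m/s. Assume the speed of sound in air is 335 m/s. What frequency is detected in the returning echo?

1937 Hz

At the flat wall on a moving cart (a moving observer), f₁ = f₀ · (v − u)/v = 1984 × 331/335 ≈ 1960 Hz.
The reflection then acts as a moving source: f₂ = f₁ · v/(v + u) ≈ 1937 Hz.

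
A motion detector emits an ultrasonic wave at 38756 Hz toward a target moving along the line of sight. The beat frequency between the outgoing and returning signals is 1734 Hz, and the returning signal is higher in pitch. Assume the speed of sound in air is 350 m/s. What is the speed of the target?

Double Doppler shift off a moving reflector: f₂ = f₀ · (v + u)/(v − u) (u > 0 toward emitter).
Returning signal is higher, so f₂ = f₀ + Δf = 38756 + 1734 = 40490 Hz.
Rearranging, u = v · (f₂ − f₀)/(f₂ + f₀) = 350 × 1734/79246 ≈ 7.7 m/s.
So the target is moving at 7.7 m/s toward the emitter.

7.7 m/s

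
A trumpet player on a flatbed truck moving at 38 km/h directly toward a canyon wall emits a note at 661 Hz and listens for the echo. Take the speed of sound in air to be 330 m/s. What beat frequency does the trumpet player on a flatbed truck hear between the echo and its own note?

43.7 Hz

38 km/h = 10.56 m/s.
The canyon wall receives the sound from a moving source: f₁ = f₀ · v/(v − v_e) = 661 × 330/319.44 ≈ 682.8 Hz.
On the return leg the trumpet player on a flatbed truck is a moving observer: f₂ = f₁ · (v + v_e)/v = 682.8 × 340.56/330 ≈ 704.7 Hz.
Equivalently f₂ = f₀ · (v + v_e)/(v − v_e).
Beat against the emitted tone: |f₂ − f₀| = 2v_e·f₀/(v − v_e) = 2 × 10.56 × 661/319.44 ≈ 43.7 Hz.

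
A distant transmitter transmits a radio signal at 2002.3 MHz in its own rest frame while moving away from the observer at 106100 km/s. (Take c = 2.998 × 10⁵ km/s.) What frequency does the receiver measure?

β = v/c = 106100/299800 = 0.3539.
Relativistic Doppler for frequency: f' = f₀ · √((1 − β)/(1 + β)).
f' = 2002.3 × √(0.6461/1.3539) = 2002.3 × 0.69080 ≈ 1383.2 MHz.

1383.2 MHz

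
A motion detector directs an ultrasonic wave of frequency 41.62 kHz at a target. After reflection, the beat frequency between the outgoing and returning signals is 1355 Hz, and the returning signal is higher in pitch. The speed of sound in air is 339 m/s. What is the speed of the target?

5.4 m/s

Double Doppler shift off a moving reflector: f₂ = f₀ · (v + u)/(v − u) (u > 0 toward emitter).
Returning signal is higher, so f₂ = f₀ + Δf = 41620 + 1355 = 42975 Hz.
Rearranging, u = v · (f₂ − f₀)/(f₂ + f₀) = 339 × 1355/84595 ≈ 5.4 m/s.
So the target is moving at 5.4 m/s toward the emitter.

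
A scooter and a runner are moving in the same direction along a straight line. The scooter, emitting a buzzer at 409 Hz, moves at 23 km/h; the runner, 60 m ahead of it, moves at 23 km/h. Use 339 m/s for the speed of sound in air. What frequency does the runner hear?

23 km/h = 6.389 m/s; 23 km/h = 6.389 m/s.
The runner is ahead, so the scooter is moving toward it while the runner is moving away from the scooter.
Both move, so f' = f · (v − v_o)/(v − v_s).
f' = 409 × (339 − 6.389)/(339 − 6.389) = 409 × 332.61/332.61 ≈ 409 Hz.

409 Hz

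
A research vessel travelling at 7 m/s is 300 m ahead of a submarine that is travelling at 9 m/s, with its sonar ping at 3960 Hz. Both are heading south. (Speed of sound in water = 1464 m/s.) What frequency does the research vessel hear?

The research vessel is ahead, so the submarine is moving toward it while the research vessel is moving away from the submarine.
General Doppler shift: f' = f · (v − v_o)/(v − v_s).
f' = 3960 × (1464 − 7)/(1464 − 9) = 3960 × 1457/1455 ≈ 3965 Hz.

3965 Hz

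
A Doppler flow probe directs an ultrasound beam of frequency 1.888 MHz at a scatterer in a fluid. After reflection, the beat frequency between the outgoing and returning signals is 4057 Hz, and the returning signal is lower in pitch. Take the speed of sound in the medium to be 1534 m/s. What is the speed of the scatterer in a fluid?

1.65 m/s

Double Doppler shift off a moving reflector: f₂ = f₀ · (v + u)/(v − u) (u > 0 toward emitter).
Returning signal is lower, so f₂ = f₀ − Δf = 1888000 − 4057 = 1883943 Hz.
Rearranging, u = v · (f₂ − f₀)/(f₂ + f₀) = 1534 × -4057/3771943 ≈ -1.65 m/s.
So the scatterer in a fluid is moving at 1.65 m/s away from the emitter.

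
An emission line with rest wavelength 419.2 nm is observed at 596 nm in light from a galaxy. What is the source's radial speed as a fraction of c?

0.338c

λ'/λ₀ = 1.4218 > 1 (redshift), so the source is receding.
λ'/λ₀ = √((1 + β)/(1 − β)) for a receding source ⇒ β = (r² − 1)/(r² + 1) with r = λ'/λ₀.
β = (2.0214 − 1)/(2.0214 + 1) ≈ 0.338.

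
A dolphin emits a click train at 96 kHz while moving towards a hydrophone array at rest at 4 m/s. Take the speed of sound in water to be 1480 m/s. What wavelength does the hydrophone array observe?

1.5 cm

Moving source, stationary observer: f' = f · v/(v − v_s) since the source is approaching.
f' = 96 × 1480/(1480 − 4) ≈ 96.3 kHz.
λ' = v/f' = 1480/96260.2 ≈ 1.5 cm.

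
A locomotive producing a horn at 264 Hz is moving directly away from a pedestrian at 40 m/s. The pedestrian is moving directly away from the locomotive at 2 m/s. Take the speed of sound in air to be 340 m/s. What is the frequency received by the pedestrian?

235 Hz

General Doppler shift: f' = f · (v − v_o)/(v + v_s).
f' = 264 × (340 − 2)/(340 + 40) = 264 × 338/380 ≈ 235 Hz.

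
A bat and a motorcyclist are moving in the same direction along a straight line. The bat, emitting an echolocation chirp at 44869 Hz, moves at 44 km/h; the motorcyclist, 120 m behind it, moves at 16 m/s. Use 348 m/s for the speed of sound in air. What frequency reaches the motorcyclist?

45340 Hz

44 km/h = 12.22 m/s.
The motorcyclist is behind, so the bat is moving away from it while the motorcyclist is moving toward the bat.
General Doppler shift: f' = f · (v + v_o)/(v + v_s).
f' = 44869 × (348 + 16)/(348 + 12.22) = 44869 × 364/360.22 ≈ 45340 Hz.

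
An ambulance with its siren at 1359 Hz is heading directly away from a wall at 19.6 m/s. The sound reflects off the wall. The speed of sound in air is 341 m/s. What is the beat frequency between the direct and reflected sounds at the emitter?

The wall receives the sound from a moving source: f₁ = f₀ · v/(v + v_e) = 1359 × 341/360.6 ≈ 1285.1 Hz.
On the return leg the ambulance is a moving observer: f₂ = f₁ · (v − v_e)/v = 1285.1 × 321.4/341 ≈ 1211.3 Hz.
Equivalently f₂ = f₀ · (v − v_e)/(v + v_e).
Beat against the emitted tone: |f₂ − f₀| = 2v_e·f₀/(v + v_e) = 2 × 19.6 × 1359/360.6 ≈ 148 Hz.

148 Hz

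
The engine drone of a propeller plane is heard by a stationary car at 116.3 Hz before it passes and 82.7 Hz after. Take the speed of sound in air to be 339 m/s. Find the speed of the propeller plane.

57 m/s

f₁/f₂ = (v + v_s)/(v − v_s), so v_s = v · (f₁ − f₂)/(f₁ + f₂).
v_s = 339 × (116.3 − 82.7)/(116.3 + 82.7) = 339 × 33.6/199.0 ≈ 57 m/s.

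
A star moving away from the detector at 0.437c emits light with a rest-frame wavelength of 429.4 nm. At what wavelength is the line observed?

Relativistic Doppler for wavelength: λ' = λ₀ · √((1 + β)/(1 − β)).
λ' = 429.4 × √(1.4370/0.5630) = 429.4 × 1.59762 ≈ 686.0 nm.

686.0 nm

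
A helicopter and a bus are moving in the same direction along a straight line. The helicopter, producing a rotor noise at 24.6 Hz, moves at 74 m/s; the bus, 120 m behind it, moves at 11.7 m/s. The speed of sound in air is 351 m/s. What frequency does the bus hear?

21.0 Hz

The bus is behind, so the helicopter is moving away from it while the bus is moving toward the helicopter.
General Doppler shift: f' = f · (v + v_o)/(v + v_s).
f' = 24.6 × (351 + 11.7)/(351 + 74) = 24.6 × 362.7/425 ≈ 21.0 Hz.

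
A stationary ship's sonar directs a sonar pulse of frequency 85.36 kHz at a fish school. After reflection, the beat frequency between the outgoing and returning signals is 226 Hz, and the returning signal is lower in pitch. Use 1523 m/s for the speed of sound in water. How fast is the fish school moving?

2.02 m/s

Double Doppler shift off a moving reflector: f₂ = f₀ · (v + u)/(v − u) (u > 0 toward emitter).
Returning signal is lower, so f₂ = f₀ − Δf = 85360 − 226 = 85134 Hz.
Rearranging, u = v · (f₂ − f₀)/(f₂ + f₀) = 1523 × -226/170494 ≈ -2.02 m/s.
So the fish school is moving at 2.02 m/s away from the emitter.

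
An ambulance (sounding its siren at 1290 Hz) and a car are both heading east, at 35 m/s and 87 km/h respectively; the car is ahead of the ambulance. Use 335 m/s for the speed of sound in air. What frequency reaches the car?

1337 Hz

87 km/h = 24.17 m/s.
The car is ahead, so the ambulance is moving toward it while the car is moving away from the ambulance.
With source approaching and observer receding, f' = f · (v − v_o)/(v − v_s).
f' = 1290 × (335 − 24.17)/(335 − 35) = 1290 × 310.83/300 ≈ 1337 Hz.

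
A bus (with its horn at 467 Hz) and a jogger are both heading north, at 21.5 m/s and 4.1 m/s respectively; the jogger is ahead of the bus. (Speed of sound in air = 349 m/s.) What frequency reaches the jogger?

The jogger is ahead, so the bus is moving toward it while the jogger is moving away from the bus.
General Doppler shift: f' = f · (v − v_o)/(v − v_s).
f' = 467 × (349 − 4.1)/(349 − 21.5) = 467 × 344.9/327.5 ≈ 492 Hz.

492 Hz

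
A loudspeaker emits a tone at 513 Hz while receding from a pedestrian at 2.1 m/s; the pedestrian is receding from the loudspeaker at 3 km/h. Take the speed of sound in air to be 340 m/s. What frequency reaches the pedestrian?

3 km/h = 0.8333 m/s.
With source receding and observer receding, f' = f · (v − v_o)/(v + v_s).
f' = 513 × (340 − 0.8333)/(340 + 2.1) = 513 × 339.17/342.1 ≈ 509 Hz.

509 Hz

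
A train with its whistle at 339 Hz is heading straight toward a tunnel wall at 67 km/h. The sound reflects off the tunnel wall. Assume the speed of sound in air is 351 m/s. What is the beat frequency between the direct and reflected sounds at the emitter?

67 km/h = 18.61 m/s.
The tunnel wall receives the sound from a moving source: f₁ = f₀ · v/(v − v_e) = 339 × 351/332.39 ≈ 358.0 Hz.
On the return leg the train is a moving observer: f₂ = f₁ · (v + v_e)/v = 358.0 × 369.61/351 ≈ 377.0 Hz.
Beat against the emitted tone: |f₂ − f₀| = 2v_e·f₀/(v − v_e) = 2 × 18.61 × 339/332.39 ≈ 38.0 Hz.

38.0 Hz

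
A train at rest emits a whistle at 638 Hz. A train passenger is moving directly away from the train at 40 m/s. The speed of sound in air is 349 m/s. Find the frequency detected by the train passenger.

565 Hz

Moving observer, stationary source: f' = f · (v − v_o)/v.
f' = 638 × (349 − 40)/349 = 638 × 309/349 ≈ 565 Hz.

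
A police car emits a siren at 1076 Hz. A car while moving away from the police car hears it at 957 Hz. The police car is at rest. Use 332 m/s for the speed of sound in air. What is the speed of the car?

37 m/s

f' = f · (v − v_o)/v ⇒ v_o = v · |f'/f − 1|.
v_o = 332 × |957/1076 − 1| = 332 × 0.1106 ≈ 37 m/s.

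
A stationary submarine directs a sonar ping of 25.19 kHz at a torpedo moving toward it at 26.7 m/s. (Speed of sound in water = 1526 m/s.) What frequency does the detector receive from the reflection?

26.1 kHz

At the torpedo (a moving observer), f₁ = f₀ · (v + u)/v = 25.19 × 1552.7/1526 ≈ 25.6 kHz.
On reflection it acts as a source moving toward the stationary detector: f₂ = f₁ · v/(v − u) = 25.6 × 1526/1499.3 ≈ 26.1 kHz.
Equivalently f₂ = f₀ · (v + u)/(v − u).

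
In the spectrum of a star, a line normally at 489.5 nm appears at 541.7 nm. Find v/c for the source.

0.101

λ'/λ₀ = 1.1066 > 1 (redshift), so the source is receding.
λ'/λ₀ = √((1 + β)/(1 − β)) for a receding source ⇒ β = (r² − 1)/(r² + 1) with r = λ'/λ₀.
β = (1.2247 − 1)/(1.2247 + 1) ≈ 0.101.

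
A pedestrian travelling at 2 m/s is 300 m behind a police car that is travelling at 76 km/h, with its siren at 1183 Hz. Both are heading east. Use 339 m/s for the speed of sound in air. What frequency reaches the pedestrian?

76 km/h = 21.11 m/s.
The pedestrian is behind, so the police car is moving away from it while the pedestrian is moving toward the police car.
Both move, so f' = f · (v + v_o)/(v + v_s).
f' = 1183 × (339 + 2)/(339 + 21.11) = 1183 × 341/360.11 ≈ 1120 Hz.

1120 Hz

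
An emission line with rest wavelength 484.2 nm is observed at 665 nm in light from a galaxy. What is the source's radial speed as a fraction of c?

λ'/λ₀ = 1.3734 > 1 (redshift), so the source is receding.
λ'/λ₀ = √((1 + β)/(1 − β)) for a receding source ⇒ β = (r² − 1)/(r² + 1) with r = λ'/λ₀.
β = (1.8862 − 1)/(1.8862 + 1) ≈ 0.307.

0.307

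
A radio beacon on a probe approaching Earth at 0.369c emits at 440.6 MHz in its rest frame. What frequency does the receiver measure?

Relativistic Doppler for frequency: f' = f₀ · √((1 + β)/(1 − β)).
f' = 440.6 × √(1.3690/0.6310) = 440.6 × 1.47295 ≈ 649.0 MHz.

649.0 MHz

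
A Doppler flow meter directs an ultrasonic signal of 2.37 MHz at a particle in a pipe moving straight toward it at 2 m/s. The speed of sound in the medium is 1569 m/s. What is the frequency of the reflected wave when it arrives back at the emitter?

2.376 MHz

The particle in a pipe first receives the wave as a moving observer: f₁ = f₀ · (v + u)/v = 2.37 × (1569 + 2)/1569 ≈ 2.373 MHz.
The reflection then acts as a moving source: f₂ = f₁ · v/(v − u) ≈ 2.376 MHz.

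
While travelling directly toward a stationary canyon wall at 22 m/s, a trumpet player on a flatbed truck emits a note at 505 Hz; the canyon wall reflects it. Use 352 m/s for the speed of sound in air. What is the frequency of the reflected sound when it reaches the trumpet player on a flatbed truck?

572 Hz

The canyon wall receives the sound from a moving source: f₁ = f₀ · v/(v − v_e) = 505 × 352/330 ≈ 539 Hz.
On the return leg the trumpet player on a flatbed truck is a moving observer: f₂ = f₁ · (v + v_e)/v = 539 × 374/352 ≈ 572 Hz.
Equivalently f₂ = f₀ · (v + v_e)/(v − v_e).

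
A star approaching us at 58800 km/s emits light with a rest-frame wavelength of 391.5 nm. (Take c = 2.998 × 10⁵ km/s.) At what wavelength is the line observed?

β = v/c = 58800/299800 = 0.1961.
Relativistic Doppler for wavelength: λ' = λ₀ · √((1 − β)/(1 + β)).
λ' = 391.5 × √(0.8039/1.1961) = 391.5 × 0.81979 ≈ 320.9 nm.

320.9 nm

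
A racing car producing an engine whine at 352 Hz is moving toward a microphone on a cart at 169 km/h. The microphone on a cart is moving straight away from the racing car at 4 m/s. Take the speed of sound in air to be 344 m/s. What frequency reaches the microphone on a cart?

169 km/h = 46.94 m/s.
Both move, so f' = f · (v − v_o)/(v − v_s).
f' = 352 × (344 − 4)/(344 − 46.94) = 352 × 340/297.06 ≈ 403 Hz.

403 Hz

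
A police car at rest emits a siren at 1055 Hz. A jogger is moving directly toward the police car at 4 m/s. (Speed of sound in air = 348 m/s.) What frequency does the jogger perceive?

1067 Hz

Moving observer, stationary source: f' = f · (v + v_o)/v.
f' = 1055 × (348 + 4)/348 = 1055 × 352/348 ≈ 1067 Hz.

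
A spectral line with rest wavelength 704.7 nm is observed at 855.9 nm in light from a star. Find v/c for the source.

0.192

λ'/λ₀ = 1.2146 > 1 (redshift), so the source is receding.
λ'/λ₀ = √((1 + β)/(1 − β)) for a receding source ⇒ β = (r² − 1)/(r² + 1) with r = λ'/λ₀.
β = (1.4752 − 1)/(1.4752 + 1) ≈ 0.192.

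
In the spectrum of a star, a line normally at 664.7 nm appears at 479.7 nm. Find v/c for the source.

λ'/λ₀ = 0.7217 < 1 (blueshift), so the source is approaching.
λ'/λ₀ = √((1 − β)/(1 + β)) for an approaching source ⇒ β = (1 − r²)/(1 + r²) with r = λ'/λ₀.
β = (1 − 0.5208)/(1 + 0.5208) ≈ 0.315.

0.315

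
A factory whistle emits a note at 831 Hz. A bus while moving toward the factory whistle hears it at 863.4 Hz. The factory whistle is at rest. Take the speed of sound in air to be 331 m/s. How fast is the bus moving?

12.9 m/s

f' = f · (v + v_o)/v ⇒ v_o = v · |f'/f − 1|.
v_o = 331 × |863.4/831 − 1| = 331 × 0.03899 ≈ 12.9 m/s.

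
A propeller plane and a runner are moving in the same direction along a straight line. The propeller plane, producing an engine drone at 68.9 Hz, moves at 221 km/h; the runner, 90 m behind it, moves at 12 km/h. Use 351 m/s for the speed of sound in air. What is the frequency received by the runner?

221 km/h = 61.39 m/s; 12 km/h = 3.333 m/s.
The runner is behind, so the propeller plane is moving away from it while the runner is moving toward the propeller plane.
With source receding and observer approaching, f' = f · (v + v_o)/(v + v_s).
f' = 68.9 × (351 + 3.333)/(351 + 61.39) = 68.9 × 354.33/412.39 ≈ 59.2 Hz.

59.2 Hz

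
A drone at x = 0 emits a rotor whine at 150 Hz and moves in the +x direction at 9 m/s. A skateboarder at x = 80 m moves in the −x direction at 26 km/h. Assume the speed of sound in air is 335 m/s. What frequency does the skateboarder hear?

157 Hz

26 km/h = 7.222 m/s.
The observer lies on the +x side, so the source is heading toward the observer and the observer is heading toward the source.
Both move, so f' = f · (v + v_o)/(v − v_s).
f' = 150 × (335 + 7.222)/(335 − 9) = 150 × 342.22/326 ≈ 157 Hz.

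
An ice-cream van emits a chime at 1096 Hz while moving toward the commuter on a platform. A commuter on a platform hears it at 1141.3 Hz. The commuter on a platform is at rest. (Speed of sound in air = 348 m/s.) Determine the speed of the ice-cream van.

f' = f · v/(v − v_s) ⇒ v_s = v · |1 − f/f'|.
v_s = 348 × |1 − 1096/1141.3| = 348 × 0.03969 ≈ 13.8 m/s.

13.8 m/s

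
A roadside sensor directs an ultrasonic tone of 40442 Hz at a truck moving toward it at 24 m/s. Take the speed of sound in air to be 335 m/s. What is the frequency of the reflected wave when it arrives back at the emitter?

46684 Hz

The truck first receives the wave as a moving observer: f₁ = f₀ · (v + u)/v = 40442 × (335 + 24)/335 ≈ 43339 Hz.
The reflection then acts as a moving source: f₂ = f₁ · v/(v − u) ≈ 46684 Hz.
Equivalently f₂ = f₀ · (v + u)/(v − u).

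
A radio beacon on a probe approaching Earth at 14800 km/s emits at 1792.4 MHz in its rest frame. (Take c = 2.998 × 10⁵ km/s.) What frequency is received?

β = v/c = 14800/299800 = 0.0494.
Relativistic Doppler for frequency: f' = f₀ · √((1 + β)/(1 − β)).
f' = 1792.4 × √(1.0494/0.9506) = 1792.4 × 1.05065 ≈ 1883.2 MHz.

1883.2 MHz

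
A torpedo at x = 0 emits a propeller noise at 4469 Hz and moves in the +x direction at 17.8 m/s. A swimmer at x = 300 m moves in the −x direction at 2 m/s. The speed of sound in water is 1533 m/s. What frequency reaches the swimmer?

4527 Hz

The observer lies on the +x side, so the source is heading toward the observer and the observer is heading toward the source.
Both move, so f' = f · (v + v_o)/(v − v_s).
f' = 4469 × (1533 + 2)/(1533 − 17.8) = 4469 × 1535/1515.2 ≈ 4527 Hz.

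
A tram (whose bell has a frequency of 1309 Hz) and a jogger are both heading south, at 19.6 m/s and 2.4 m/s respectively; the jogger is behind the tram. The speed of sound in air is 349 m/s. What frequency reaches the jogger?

The jogger is behind, so the tram is moving away from it while the jogger is moving toward the tram.
General Doppler shift: f' = f · (v + v_o)/(v + v_s).
f' = 1309 × (349 + 2.4)/(349 + 19.6) = 1309 × 351.4/368.6 ≈ 1248 Hz.

1248 Hz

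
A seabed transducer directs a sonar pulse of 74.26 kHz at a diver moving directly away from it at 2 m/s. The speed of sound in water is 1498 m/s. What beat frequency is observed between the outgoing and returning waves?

198 Hz

At the diver (a moving observer), f₁ = f₀ · (v − u)/v = 74.26 × 1496/1498 ≈ 74.1609 kHz.
The reflection then acts as a moving source: f₂ = f₁ · v/(v + u) ≈ 74.0620 kHz.
Beat frequency (with f₀ = 74260 Hz): |f₂ − f₀| = 2u·f₀/(v + u) = 2 × 2 × 74260/1500 ≈ 198 Hz.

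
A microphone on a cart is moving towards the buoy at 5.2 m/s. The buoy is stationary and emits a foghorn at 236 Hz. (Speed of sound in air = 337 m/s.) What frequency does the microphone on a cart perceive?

240 Hz

Moving observer, stationary source: f' = f · (v + v_o)/v.
f' = 236 × (337 + 5.2)/337 = 236 × 342.2/337 ≈ 240 Hz.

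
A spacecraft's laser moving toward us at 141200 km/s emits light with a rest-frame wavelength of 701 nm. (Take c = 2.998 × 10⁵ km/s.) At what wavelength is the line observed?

420.4 nm

β = v/c = 141200/299800 = 0.4710.
Relativistic Doppler for wavelength: λ' = λ₀ · √((1 − β)/(1 + β)).
λ' = 701 × √(0.5290/1.4710) = 701 × 0.59970 ≈ 420.4 nm.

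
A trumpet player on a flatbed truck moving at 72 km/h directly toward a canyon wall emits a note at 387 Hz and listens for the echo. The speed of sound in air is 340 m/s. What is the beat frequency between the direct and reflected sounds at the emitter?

48.4 Hz

72 km/h = 20 m/s.
The canyon wall receives the sound from a moving source: f₁ = f₀ · v/(v − v_e) = 387 × 340/320 ≈ 411.2 Hz.
On the return leg the trumpet player on a flatbed truck is a moving observer: f₂ = f₁ · (v + v_e)/v = 411.2 × 360/340 ≈ 435.4 Hz.
Beat against the emitted tone: |f₂ − f₀| = 2v_e·f₀/(v − v_e) = 2 × 20 × 387/320 ≈ 48.4 Hz.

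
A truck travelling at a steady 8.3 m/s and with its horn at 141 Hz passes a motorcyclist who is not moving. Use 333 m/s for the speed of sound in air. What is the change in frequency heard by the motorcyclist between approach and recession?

Approaching: f₁ = f · v/(v − v_s) = 141 × 333/324.7 ≈ 144.60 Hz.
Receding: f₂ = f · v/(v + v_s) = 141 × 333/341.3 ≈ 137.57 Hz.
Drop: f₁ − f₂ = 2f·v·v_s/(v² − v_s²) = 2 × 141 × 333 × 8.3/(333² − 8.3²) ≈ 7.03 Hz.

7.03 Hz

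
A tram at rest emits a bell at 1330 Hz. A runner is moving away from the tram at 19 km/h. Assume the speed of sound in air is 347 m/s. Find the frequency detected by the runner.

1310 Hz

19 km/h = 5.278 m/s.
Moving observer, stationary source: f' = f · (v − v_o)/v.
f' = 1330 × (347 − 5.278)/347 = 1330 × 341.72/347 ≈ 1310 Hz.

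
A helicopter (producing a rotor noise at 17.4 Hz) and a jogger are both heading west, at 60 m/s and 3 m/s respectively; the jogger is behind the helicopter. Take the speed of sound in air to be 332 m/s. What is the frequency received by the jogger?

The jogger is behind, so the helicopter is moving away from it while the jogger is moving toward the helicopter.
Both move, so f' = f · (v + v_o)/(v + v_s).
f' = 17.4 × (332 + 3)/(332 + 60) = 17.4 × 335/392 ≈ 14.9 Hz.

14.9 Hz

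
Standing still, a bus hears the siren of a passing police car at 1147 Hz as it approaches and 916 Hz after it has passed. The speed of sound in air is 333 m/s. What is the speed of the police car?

f₁/f₂ = (v + v_s)/(v − v_s), so v_s = v · (f₁ − f₂)/(f₁ + f₂).
v_s = 333 × (1147 − 916)/(1147 + 916) = 333 × 231/2063 ≈ 37 m/s.

37 m/s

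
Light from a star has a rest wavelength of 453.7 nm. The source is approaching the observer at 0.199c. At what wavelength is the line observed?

Relativistic Doppler for wavelength: λ' = λ₀ · √((1 − β)/(1 + β)).
λ' = 453.7 × √(0.8010/1.1990) = 453.7 × 0.81735 ≈ 370.8 nm.

370.8 nm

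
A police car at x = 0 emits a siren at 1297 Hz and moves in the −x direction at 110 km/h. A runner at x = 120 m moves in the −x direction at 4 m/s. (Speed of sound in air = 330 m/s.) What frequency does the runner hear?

110 km/h = 30.56 m/s.
The observer lies on the +x side, so the source is heading away from the observer and the observer is heading toward the source.
Both move, so f' = f · (v + v_o)/(v + v_s).
f' = 1297 × (330 + 4)/(330 + 30.56) = 1297 × 334/360.56 ≈ 1201 Hz.

1201 Hz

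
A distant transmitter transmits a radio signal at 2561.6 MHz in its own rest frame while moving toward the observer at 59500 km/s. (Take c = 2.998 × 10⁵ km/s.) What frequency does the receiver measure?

3132.3 MHz

β = v/c = 59500/299800 = 0.1985.
Relativistic Doppler for frequency: f' = f₀ · √((1 + β)/(1 − β)).
f' = 2561.6 × √(1.1985/0.8015) = 2561.6 × 1.22279 ≈ 3132.3 MHz.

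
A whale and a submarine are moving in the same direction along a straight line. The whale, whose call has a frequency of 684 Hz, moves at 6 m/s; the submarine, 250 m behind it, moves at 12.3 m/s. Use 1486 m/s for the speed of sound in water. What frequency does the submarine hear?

The submarine is behind, so the whale is moving away from it while the submarine is moving toward the whale.
Both move, so f' = f · (v + v_o)/(v + v_s).
f' = 684 × (1486 + 12.3)/(1486 + 6) = 684 × 1498.3/1492 ≈ 687 Hz.

687 Hz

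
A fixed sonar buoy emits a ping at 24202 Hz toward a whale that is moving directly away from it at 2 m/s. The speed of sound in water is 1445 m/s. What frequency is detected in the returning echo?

At the whale (a moving observer), f₁ = f₀ · (v − u)/v = 24202 × 1443/1445 ≈ 24169 Hz.
On reflection it acts as a source moving away from the stationary detector: f₂ = f₁ · v/(v + u) = 24169 × 1445/1447 ≈ 24135 Hz.
Equivalently f₂ = f₀ · (v − u)/(v + u).

24135 Hz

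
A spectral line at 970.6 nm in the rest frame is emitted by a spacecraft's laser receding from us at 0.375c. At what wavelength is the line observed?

1439.6 nm

Relativistic Doppler for wavelength: λ' = λ₀ · √((1 + β)/(1 − β)).
λ' = 970.6 × √(1.3750/0.6250) = 970.6 × 1.48324 ≈ 1439.6 nm.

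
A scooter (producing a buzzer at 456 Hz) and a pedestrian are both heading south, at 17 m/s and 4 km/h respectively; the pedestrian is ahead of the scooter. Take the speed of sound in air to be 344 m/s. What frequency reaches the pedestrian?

478 Hz

4 km/h = 1.111 m/s.
The pedestrian is ahead, so the scooter is moving toward it while the pedestrian is moving away from the scooter.
With source approaching and observer receding, f' = f · (v − v_o)/(v − v_s).
f' = 456 × (344 − 1.111)/(344 − 17) = 456 × 342.89/327 ≈ 478 Hz.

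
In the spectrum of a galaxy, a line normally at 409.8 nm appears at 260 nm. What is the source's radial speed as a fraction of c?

λ'/λ₀ = 0.6345 < 1 (blueshift), so the source is approaching.
λ'/λ₀ = √((1 − β)/(1 + β)) for an approaching source ⇒ β = (1 − r²)/(1 + r²) with r = λ'/λ₀.
β = (1 − 0.4025)/(1 + 0.4025) ≈ 0.426.

0.426c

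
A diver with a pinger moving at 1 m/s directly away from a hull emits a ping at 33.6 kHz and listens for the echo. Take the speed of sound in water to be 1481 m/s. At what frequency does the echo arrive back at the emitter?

33.6 kHz

The hull receives the sound from a moving source: f₁ = f₀ · v/(v + v_e) = 33.6 × 1481/1482 ≈ 33.6 kHz.
On the return leg the diver with a pinger is a moving observer: f₂ = f₁ · (v − v_e)/v = 33.6 × 1480/1481 ≈ 33.6 kHz.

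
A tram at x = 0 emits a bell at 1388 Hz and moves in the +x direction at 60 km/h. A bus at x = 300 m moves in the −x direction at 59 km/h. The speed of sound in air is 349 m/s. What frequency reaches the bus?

1526 Hz

60 km/h = 16.67 m/s; 59 km/h = 16.39 m/s.
The observer lies on the +x side, so the source is heading toward the observer and the observer is heading toward the source.
General Doppler shift: f' = f · (v + v_o)/(v − v_s).
f' = 1388 × (349 + 16.39)/(349 − 16.67) = 1388 × 365.39/332.33 ≈ 1526 Hz.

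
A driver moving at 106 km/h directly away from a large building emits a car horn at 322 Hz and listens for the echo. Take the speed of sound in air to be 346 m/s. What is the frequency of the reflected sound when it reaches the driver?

106 km/h = 29.44 m/s.
The large building receives the sound from a moving source: f₁ = f₀ · v/(v + v_e) = 322 × 346/375.44 ≈ 297 Hz.
On the return leg the driver is a moving observer: f₂ = f₁ · (v − v_e)/v = 297 × 316.56/346 ≈ 271 Hz.
Equivalently f₂ = f₀ · (v − v_e)/(v + v_e).

271 Hz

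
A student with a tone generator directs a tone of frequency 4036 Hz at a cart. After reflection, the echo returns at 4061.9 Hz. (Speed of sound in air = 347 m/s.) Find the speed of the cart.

Double Doppler shift off a moving reflector: f₂ = f₀ · (v + u)/(v − u) (u > 0 toward emitter).
Rearranging, u = v · (f₂ − f₀)/(f₂ + f₀) = 347 × 25.9/8097.9 ≈ 1.11 m/s.
So the cart is moving at 1.11 m/s toward the emitter.

1.11 m/s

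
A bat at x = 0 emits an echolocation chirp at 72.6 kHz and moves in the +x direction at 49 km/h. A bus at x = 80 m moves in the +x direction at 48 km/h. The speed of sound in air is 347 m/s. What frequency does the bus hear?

49 km/h = 13.61 m/s; 48 km/h = 13.33 m/s.
The observer lies on the +x side, so the source is heading toward the observer and the observer is heading away from the source.
General Doppler shift: f' = f · (v − v_o)/(v − v_s).
f' = 72.6 × (347 − 13.33)/(347 − 13.61) = 72.6 × 333.67/333.39 ≈ 72.7 kHz.

72.7 kHz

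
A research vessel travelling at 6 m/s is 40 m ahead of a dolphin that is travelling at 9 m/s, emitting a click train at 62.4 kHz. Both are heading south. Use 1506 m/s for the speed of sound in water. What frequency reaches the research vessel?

62.5 kHz

The research vessel is ahead, so the dolphin is moving toward it while the research vessel is moving away from the dolphin.
General Doppler shift: f' = f · (v − v_o)/(v − v_s).
f' = 62.4 × (1506 − 6)/(1506 − 9) = 62.4 × 1500/1497 ≈ 62.5 kHz.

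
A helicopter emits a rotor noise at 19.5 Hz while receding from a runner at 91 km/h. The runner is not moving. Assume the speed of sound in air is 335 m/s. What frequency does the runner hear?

18.1 Hz

91 km/h = 25.28 m/s.
With the source moving away from a stationary observer, f' = f · v/(v + v_s).
f' = 19.5 × 335/(335 + 25.28) = 19.5 × 335/360.3 ≈ 18.1 Hz.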